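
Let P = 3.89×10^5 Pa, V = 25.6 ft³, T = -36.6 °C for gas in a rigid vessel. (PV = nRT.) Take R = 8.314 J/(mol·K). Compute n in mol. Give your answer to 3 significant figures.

From the ideal-gas law: n = PV/(RT).
P = 3.89×10^5 Pa; V = 25.6 ft³ = 0.7249 m³; T = -36.6 °C = 236.5 K; R = 8.314 J/(mol·K).
n = 143.4 mol

143 mol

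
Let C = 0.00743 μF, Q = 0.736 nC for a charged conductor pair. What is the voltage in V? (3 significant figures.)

0.0991 V

Rearranging: V = Q/C.
C = 0.00743 μF = 7.430×10^-9 F; Q = 0.736 nC = 7.360×10^-10 C.
V = 0.09906 V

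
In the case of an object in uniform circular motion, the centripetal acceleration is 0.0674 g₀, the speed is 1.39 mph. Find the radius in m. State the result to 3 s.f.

0.584 m

Rearranging a = v²/r for r: r = v²/a.
a = 0.0674 g₀ = 0.6610 m/s²; v = 1.39 mph = 0.6214 m/s.
r = 0.5842 m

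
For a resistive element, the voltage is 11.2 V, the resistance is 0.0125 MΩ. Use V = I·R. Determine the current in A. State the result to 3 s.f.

Rearranging: I = V/R.
V = 11.2 V; R = 0.0125 MΩ = 12500 Ω.
I = 8.960×10^-4 A

8.96×10^-4 A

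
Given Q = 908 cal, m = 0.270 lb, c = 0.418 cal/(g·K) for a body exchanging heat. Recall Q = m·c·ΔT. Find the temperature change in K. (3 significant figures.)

Rearranging: ΔT = Q/(m·c).
Q = 908 cal = 3799 J; m = 0.270 lb = 0.1225 kg; c = 0.418 cal/(g·K) = 1749 J/(kg·K).
ΔT = 17.74 K

17.7 K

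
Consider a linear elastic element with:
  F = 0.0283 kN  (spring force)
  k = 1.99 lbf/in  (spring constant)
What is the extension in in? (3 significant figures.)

3.20 in

Rearranging F = k·x for x: x = F/k.
F = 0.0283 kN = 28.30 N; k = 1.99 lbf/in = 348.5 N/m.
x = 0.08120 m
0.08120 m × (1 in / 0.02540 m) = 3.197 in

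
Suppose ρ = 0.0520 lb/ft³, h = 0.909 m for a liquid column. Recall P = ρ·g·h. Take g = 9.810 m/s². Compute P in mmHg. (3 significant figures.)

P is given directly by: P = ρgh.
ρ = 0.0520 lb/ft³ = 0.8330 kg/m³; h = 0.909 m; g = 9.810 m/s².
P = 7.428 Pa
7.428 Pa × (1 mmHg / 133.3 Pa) = 0.05571 mmHg

0.0557 mmHg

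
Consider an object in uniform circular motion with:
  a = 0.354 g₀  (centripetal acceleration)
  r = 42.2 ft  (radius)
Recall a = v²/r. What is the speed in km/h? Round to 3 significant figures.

Rearranging a = v²/r for v: v = √(a·r).
a = 0.354 g₀ = 3.472 m/s²; r = 42.2 ft = 12.86 m.
v = 6.682 m/s
6.682 m/s × (1 km/h / 0.2778 m/s) = 24.06 km/h

24.1 km/h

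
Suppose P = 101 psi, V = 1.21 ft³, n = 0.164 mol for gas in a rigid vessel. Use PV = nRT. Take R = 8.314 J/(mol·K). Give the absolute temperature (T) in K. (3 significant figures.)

From the ideal-gas law: T = PV/(nR).
P = 101 psi = 6.964×10^5 Pa; V = 1.21 ft³ = 0.03426 m³; n = 0.164 mol; R = 8.314 J/(mol·K).
T = 17499 K

17500 K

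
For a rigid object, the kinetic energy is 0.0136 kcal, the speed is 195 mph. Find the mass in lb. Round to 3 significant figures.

Rearranging KE = ½mv² for m: m = 2·KE/v².
KE = 0.0136 kcal = 56.90 J; v = 195 mph = 87.17 m/s.
m = 0.01498 kg
0.01498 kg × (1 lb / 0.4536 kg) = 0.03302 lb

0.0330 lb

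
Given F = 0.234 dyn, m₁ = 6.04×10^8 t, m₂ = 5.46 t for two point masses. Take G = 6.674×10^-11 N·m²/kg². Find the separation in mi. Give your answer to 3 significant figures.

From Newton's law of gravitation: r = √(G·m₁m₂/F).
F = 0.234 dyn = 2.340×10^-6 N; m₁ = 6.04×10^8 t = 6.040×10^11 kg; m₂ = 5.46 t = 5460 kg; G = 6.674×10^-11 N·m²/kg².
r = 3.067×10^5 m
3.067×10^5 m × (1 mi / 1609 m) = 190.6 mi

191 mi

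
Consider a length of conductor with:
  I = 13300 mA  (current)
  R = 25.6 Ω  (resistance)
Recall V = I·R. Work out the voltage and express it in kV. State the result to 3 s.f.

0.340 kV

From Ohm's law: V = IR.
I = 13300 mA = 13.30 A; R = 25.6 Ω.
V = 340.5 V
340.5 V × (1 kV / 1000 V) = 0.3405 kV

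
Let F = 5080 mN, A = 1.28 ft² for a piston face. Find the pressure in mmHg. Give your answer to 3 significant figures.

0.320 mmHg

Directly: P = F/A.
F = 5080 mN = 5.080 N; A = 1.28 ft² = 0.1189 m².
P = 42.72 Pa  (the unit combination reduces to kg/(m·s²) = Pa)
42.72 Pa × (1 mmHg / 133.3 Pa) = 0.3204 mmHg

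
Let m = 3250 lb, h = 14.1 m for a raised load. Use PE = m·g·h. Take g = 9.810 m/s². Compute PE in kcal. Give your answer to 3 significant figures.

48.7 kcal

Directly: PE = mgh.
m = 3250 lb = 1474 kg; h = 14.1 m; g = 9.810 m/s².
PE = 2.039×10^5 J
2.039×10^5 J × (1 kcal / 4184 J) = 48.74 kcal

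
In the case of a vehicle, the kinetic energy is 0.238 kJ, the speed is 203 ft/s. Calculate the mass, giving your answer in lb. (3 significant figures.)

0.274 lb

Rearranging: m = 2·KE/v².
KE = 0.238 kJ = 238.0 J; v = 203 ft/s = 61.87 m/s.
m = 0.1243 kg
0.1243 kg × (1 lb / 0.4536 kg) = 0.2741 lb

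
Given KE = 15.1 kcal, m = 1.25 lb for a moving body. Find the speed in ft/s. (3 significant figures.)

1550 ft/s

Solving KE = ½mv² for v: v = √(2·KE/m).
KE = 15.1 kcal = 63178 J; m = 1.25 lb = 0.5670 kg.
v = 472.1 m/s
472.1 m/s × (1 ft/s / 0.3048 m/s) = 1549 ft/s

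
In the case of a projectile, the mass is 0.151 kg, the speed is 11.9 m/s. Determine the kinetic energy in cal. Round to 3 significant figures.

2.56 cal

Directly: KE = ½mv².
m = 0.151 kg; v = 11.9 m/s.
KE = 10.69 J
10.69 J × (1 cal / 4.184 J) = 2.555 cal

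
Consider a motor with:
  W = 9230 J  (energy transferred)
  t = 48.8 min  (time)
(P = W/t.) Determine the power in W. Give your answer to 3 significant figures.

3.15 W

P is given directly by: P = W/t.
W = 9230 J; t = 48.8 min = 2928 s.
P = 3.152 W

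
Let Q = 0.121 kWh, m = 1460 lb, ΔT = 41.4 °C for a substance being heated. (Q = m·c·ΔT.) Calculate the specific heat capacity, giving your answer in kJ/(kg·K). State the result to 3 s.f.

0.0159 kJ/(kg·K)

Rearranging: c = Q/(m·ΔT).
Q = 0.121 kWh = 4.356×10^5 J; m = 1460 lb = 662.2 kg; ΔT = 41.4 °C = 41.40 K.
c = 15.89 J/(kg·K)
15.89 J/(kg·K) × (1 kJ/(kg·K) / 1000 J/(kg·K)) = 0.01589 kJ/(kg·K)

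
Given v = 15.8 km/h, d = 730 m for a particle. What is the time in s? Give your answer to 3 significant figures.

166 s

Rearranging v = d/t for t: t = d/v.
v = 15.8 km/h = 4.389 m/s; d = 730 m.
t = 166.3 s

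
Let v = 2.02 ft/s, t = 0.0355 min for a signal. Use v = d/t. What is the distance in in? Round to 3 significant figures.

51.6 in

Rearranging: d = v·t.
v = 2.02 ft/s = 0.6157 m/s; t = 0.0355 min = 2.130 s.
d = 1.311 m
1.311 m × (1 in / 0.02540 m) = 51.63 in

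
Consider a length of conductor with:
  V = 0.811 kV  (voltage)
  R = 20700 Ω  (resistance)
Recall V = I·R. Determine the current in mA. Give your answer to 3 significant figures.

39.2 mA

Solving V = I·R for I: I = V/R.
V = 0.811 kV = 811.0 V; R = 20700 Ω.
I = 0.03918 A
0.03918 A × (1 mA / 0.001000 A) = 39.18 mA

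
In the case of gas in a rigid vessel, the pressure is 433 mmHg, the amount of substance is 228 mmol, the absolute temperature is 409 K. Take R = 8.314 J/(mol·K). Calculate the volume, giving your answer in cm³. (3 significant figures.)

13400 cm³

From the ideal-gas law: V = nRT/P.
P = 433 mmHg = 57728 Pa; n = 228 mmol = 0.2280 mol; T = 409 K; R = 8.314 J/(mol·K).
V = 0.01343 m³
0.01343 m³ × (1 cm³ / 1.000×10^-6 m³) = 13430 cm³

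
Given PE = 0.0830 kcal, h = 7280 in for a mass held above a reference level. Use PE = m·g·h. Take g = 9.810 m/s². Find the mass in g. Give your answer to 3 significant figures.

191 g

Rearranging PE = m·g·h for m: m = PE/(g·h).
PE = 0.0830 kcal = 347.3 J; h = 7280 in = 184.9 m; g = 9.810 m/s².
m = 0.1914 kg
0.1914 kg × (1 g / 0.001000 kg) = 191.4 g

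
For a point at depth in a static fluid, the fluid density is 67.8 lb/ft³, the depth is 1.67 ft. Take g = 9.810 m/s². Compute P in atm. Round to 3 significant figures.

0.0535 atm

P is given directly by: P = ρgh.
ρ = 67.8 lb/ft³ = 1086 kg/m³; h = 1.67 ft = 0.5090 m; g = 9.810 m/s².
P = 5423 Pa
5423 Pa × (1 atm / 1.013×10^5 Pa) = 0.05352 atm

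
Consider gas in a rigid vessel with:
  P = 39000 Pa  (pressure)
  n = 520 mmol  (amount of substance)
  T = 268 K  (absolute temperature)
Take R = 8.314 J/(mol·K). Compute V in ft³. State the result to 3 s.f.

From the ideal-gas law: V = nRT/P.
P = 39000 Pa; n = 520 mmol = 0.5200 mol; T = 268 K; R = 8.314 J/(mol·K).
V = 0.02971 m³
0.02971 m³ × (1 ft³ / 0.02832 m³) = 1.049 ft³

1.05 ft³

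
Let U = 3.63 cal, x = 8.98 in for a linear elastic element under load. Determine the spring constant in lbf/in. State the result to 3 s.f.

3.33 lbf/in

Rearranging U = ½k·x² for k: k = 2U/x².
U = 3.63 cal = 15.19 J; x = 8.98 in = 0.2281 m.
k = 583.9 N/m
583.9 N/m × (1 lbf/in / 175.1 N/m) = 3.334 lbf/in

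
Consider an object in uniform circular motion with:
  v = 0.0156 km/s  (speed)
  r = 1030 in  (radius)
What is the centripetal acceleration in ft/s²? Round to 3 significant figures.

a is given directly by: a = v²/r.
v = 0.0156 km/s = 15.60 m/s; r = 1030 in = 26.16 m.
a = 9.302 m/s²
9.302 m/s² × (1 ft/s² / 0.3048 m/s²) = 30.52 ft/s²

30.5 ft/s²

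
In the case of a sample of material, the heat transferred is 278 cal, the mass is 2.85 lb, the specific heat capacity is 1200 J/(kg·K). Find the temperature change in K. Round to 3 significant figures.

Rearranging Q = m·c·ΔT for ΔT: ΔT = Q/(m·c).
Q = 278 cal = 1163 J; m = 2.85 lb = 1.293 kg; c = 1200 J/(kg·K).
ΔT = 0.7498 K

0.750 K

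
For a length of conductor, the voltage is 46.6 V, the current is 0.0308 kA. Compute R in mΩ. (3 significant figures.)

Solving V = I·R for R: R = V/I.
V = 46.6 V; I = 0.0308 kA = 30.80 A.
R = 1.513 Ω
1.513 Ω × (1 mΩ / 0.001000 Ω) = 1513 mΩ

1510 mΩ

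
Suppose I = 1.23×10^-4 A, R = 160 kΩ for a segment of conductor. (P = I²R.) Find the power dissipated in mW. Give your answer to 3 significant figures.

Directly: P = I²R.
I = 1.23×10^-4 A; R = 160 kΩ = 1.600×10^5 Ω.
P = 0.002421 W  (the unit combination reduces to kg·m²/s³ = W)
0.002421 W × (1 mW / 0.001000 W) = 2.421 mW

2.42 mW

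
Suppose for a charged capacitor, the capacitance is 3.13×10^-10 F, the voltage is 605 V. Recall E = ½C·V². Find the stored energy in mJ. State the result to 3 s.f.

0.0573 mJ

Directly: E = ½CV².
C = 3.13×10^-10 F; V = 605 V.
E = 5.728×10^-5 J
5.728×10^-5 J × (1 mJ / 0.001000 J) = 0.05728 mJ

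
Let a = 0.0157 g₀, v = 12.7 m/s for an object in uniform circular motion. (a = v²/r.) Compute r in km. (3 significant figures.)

1.05 km

Rearranging a = v²/r for r: r = v²/a.
a = 0.0157 g₀ = 0.1540 m/s²; v = 12.7 m/s.
r = 1048 m
1048 m × (1 km / 1000 m) = 1.048 km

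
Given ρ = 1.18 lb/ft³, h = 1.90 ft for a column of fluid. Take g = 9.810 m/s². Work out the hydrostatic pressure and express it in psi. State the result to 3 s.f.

P is given directly by: P = ρgh.
ρ = 1.18 lb/ft³ = 18.90 kg/m³; h = 1.90 ft = 0.5791 m; g = 9.810 m/s².
P = 107.4 Pa
107.4 Pa × (1 psi / 6895 Pa) = 0.01557 psi

0.0156 psi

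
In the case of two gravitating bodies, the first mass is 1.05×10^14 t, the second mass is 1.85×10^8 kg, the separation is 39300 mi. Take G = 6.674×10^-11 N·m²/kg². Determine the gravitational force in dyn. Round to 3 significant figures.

32400 dyn

Directly: F = Gm₁m₂/r².
m₁ = 1.05×10^14 t = 1.050×10^17 kg; m₂ = 1.85×10^8 kg; r = 39300 mi = 6.325×10^7 m; G = 6.674×10^-11 N·m²/kg².
F = 0.3241 N
0.3241 N × (1 dyn / 1.000×10^-5 N) = 32409 dyn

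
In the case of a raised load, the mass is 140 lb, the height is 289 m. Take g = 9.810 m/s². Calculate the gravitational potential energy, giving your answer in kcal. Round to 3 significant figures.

Directly: PE = mgh.
m = 140 lb = 63.50 kg; h = 289 m; g = 9.810 m/s².
PE = 1.800×10^5 J  (the unit combination reduces to kg·m²/s² = J)
1.800×10^5 J × (1 kcal / 4184 J) = 43.03 kcal

43.0 kcal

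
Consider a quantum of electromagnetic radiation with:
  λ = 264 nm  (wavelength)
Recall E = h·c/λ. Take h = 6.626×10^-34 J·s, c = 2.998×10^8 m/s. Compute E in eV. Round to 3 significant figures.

Directly: E = hc/λ.
λ = 264 nm = 2.640×10^-7 m; h = 6.626×10^-34 J·s; c = 2.998×10^8 m/s.
E = 7.525×10^-19 J
7.525×10^-19 J × (1 eV / 1.602×10^-19 J) = 4.696 eV

4.70 eV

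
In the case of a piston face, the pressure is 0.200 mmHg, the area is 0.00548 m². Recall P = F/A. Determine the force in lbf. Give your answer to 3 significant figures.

0.0328 lbf

Rearranging: F = P·A.
P = 0.200 mmHg = 26.66 Pa; A = 0.00548 m².
F = 0.1461 N  (the unit combination reduces to kg·m/s² = N)
0.1461 N × (1 lbf / 4.448 N) = 0.03285 lbf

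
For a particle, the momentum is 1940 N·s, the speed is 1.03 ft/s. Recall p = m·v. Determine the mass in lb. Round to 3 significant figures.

13600 lb

Solving p = m·v for m: m = p/v.
p = 1940 N·s = 1940 kg·m/s; v = 1.03 ft/s = 0.3139 m/s.
m = 6179 kg
6179 kg × (1 lb / 0.4536 kg) = 13623 lb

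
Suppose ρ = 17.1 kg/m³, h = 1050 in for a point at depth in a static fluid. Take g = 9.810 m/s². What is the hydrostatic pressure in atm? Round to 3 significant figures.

Directly: P = ρgh.
ρ = 17.1 kg/m³; h = 1050 in = 26.67 m; g = 9.810 m/s².
P = 4474 Pa
4474 Pa × (1 atm / 1.013×10^5 Pa) = 0.04415 atm

0.0442 atm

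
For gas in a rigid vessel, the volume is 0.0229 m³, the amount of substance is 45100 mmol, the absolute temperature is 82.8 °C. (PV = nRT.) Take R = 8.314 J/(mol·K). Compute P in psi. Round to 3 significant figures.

845 psi

From the ideal-gas law: P = nRT/V.
V = 0.0229 m³; n = 45100 mmol = 45.10 mol; T = 82.8 °C = 355.9 K; R = 8.314 J/(mol·K).
P = 5.828×10^6 Pa
5.828×10^6 Pa × (1 psi / 6895 Pa) = 845.3 psi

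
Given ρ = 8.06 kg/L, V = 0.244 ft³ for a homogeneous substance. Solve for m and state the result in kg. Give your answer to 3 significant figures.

Solving ρ = m/V for m: m = ρV.
ρ = 8.06 kg/L = 8060 kg/m³; V = 0.244 ft³ = 0.006909 m³.
m = 55.69 kg

55.7 kg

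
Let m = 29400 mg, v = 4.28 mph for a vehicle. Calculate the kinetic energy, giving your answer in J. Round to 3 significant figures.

Directly: KE = ½mv².
m = 29400 mg = 0.02940 kg; v = 4.28 mph = 1.913 m/s.
KE = 0.05381 J

0.0538 J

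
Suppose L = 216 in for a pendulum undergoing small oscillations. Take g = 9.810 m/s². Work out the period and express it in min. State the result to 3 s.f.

0.0783 min

T is given directly by: T = 2π√(L/g).
L = 216 in = 5.486 m; g = 9.810 m/s².
T = 4.699 s
4.699 s × (1 min / 60.00 s) = 0.07831 min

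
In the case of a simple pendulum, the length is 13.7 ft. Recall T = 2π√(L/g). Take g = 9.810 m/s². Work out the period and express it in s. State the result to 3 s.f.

T is given directly by: T = 2π√(L/g).
L = 13.7 ft = 4.176 m; g = 9.810 m/s².
T = 4.099 s

4.10 s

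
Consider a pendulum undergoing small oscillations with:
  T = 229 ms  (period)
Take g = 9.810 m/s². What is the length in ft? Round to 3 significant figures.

Solving T = 2π√(L/g) for L: L = g·(T/2π)².
T = 229 ms = 0.2290 s; g = 9.810 m/s².
L = 0.01303 m
0.01303 m × (1 ft / 0.3048 m) = 0.04275 ft

0.0428 ft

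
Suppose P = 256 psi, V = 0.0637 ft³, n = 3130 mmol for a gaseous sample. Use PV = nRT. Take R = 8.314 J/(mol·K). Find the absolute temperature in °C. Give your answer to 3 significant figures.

Rearranging: T = PV/(nR).
P = 256 psi = 1.765×10^6 Pa; V = 0.0637 ft³ = 0.001804 m³; n = 3130 mmol = 3.130 mol; R = 8.314 J/(mol·K).
T = 122.3 K
122.3 K − 273.15 = -150.8 °C

-151 °C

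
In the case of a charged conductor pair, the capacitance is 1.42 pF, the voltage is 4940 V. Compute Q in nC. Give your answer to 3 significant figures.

Rearranging C = Q/V for Q: Q = CV.
C = 1.42 pF = 1.420×10^-12 F; V = 4940 V.
Q = 7.015×10^-9 C
7.015×10^-9 C × (1 nC / 1.000×10^-9 C) = 7.015 nC

7.01 nC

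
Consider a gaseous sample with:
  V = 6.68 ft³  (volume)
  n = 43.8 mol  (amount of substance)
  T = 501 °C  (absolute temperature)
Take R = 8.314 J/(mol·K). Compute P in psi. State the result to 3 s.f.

216 psi

From the ideal-gas law: P = nRT/V.
V = 6.68 ft³ = 0.1892 m³; n = 43.8 mol; T = 501 °C = 774.1 K; R = 8.314 J/(mol·K).
P = 1.490×10^6 Pa
1.490×10^6 Pa × (1 psi / 6895 Pa) = 216.2 psi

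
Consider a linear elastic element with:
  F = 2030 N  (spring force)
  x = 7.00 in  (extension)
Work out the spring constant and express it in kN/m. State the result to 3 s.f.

From Hooke's law: k = F/x.
F = 2030 N; x = 7.00 in = 0.1778 m.
k = 11417 N/m
11417 N/m × (1 kN/m / 1000 N/m) = 11.42 kN/m

11.4 kN/m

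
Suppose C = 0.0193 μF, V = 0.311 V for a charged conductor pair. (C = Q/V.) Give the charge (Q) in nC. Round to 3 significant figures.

Solving C = Q/V for Q: Q = CV.
C = 0.0193 μF = 1.930×10^-8 F; V = 0.311 V.
Q = 6.002×10^-9 C
6.002×10^-9 C × (1 nC / 1.000×10^-9 C) = 6.002 nC

6.00 nC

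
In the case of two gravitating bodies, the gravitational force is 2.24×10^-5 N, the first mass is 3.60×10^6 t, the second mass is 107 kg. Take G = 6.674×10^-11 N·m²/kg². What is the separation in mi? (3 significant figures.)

From Newton's law of gravitation: r = √(G·m₁m₂/F).
F = 2.24×10^-5 N; m₁ = 3.60×10^6 t = 3.600×10^9 kg; m₂ = 107 kg; G = 6.674×10^-11 N·m²/kg².
r = 1071 m
1071 m × (1 mi / 1609 m) = 0.6657 mi

0.666 mi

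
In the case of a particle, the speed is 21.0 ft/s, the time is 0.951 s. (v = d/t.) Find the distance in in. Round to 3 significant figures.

Rearranging v = d/t for d: d = v·t.
v = 21.0 ft/s = 6.401 m/s; t = 0.951 s.
d = 6.087 m
6.087 m × (1 in / 0.02540 m) = 239.7 in

240 in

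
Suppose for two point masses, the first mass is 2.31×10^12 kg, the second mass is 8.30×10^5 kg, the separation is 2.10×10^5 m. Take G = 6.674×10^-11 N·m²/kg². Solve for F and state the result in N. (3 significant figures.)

Directly: F = Gm₁m₂/r².
m₁ = 2.31×10^12 kg; m₂ = 8.30×10^5 kg; r = 2.10×10^5 m; G = 6.674×10^-11 N·m²/kg².
F = 0.002902 N

0.00290 N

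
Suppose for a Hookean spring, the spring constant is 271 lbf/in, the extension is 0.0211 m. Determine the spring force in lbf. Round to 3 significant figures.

225 lbf

Directly: F = kx.
k = 271 lbf/in = 47459 N/m; x = 0.0211 m.
F = 1001 N
1001 N × (1 lbf / 4.448 N) = 225.1 lbf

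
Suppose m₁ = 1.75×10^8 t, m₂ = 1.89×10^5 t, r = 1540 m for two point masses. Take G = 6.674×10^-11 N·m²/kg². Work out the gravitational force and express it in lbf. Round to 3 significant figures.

209 lbf

From Newton's law of gravitation: F = Gm₁m₂/r².
m₁ = 1.75×10^8 t = 1.750×10^11 kg; m₂ = 1.89×10^5 t = 1.890×10^8 kg; r = 1540 m; G = 6.674×10^-11 N·m²/kg².
F = 930.8 N
930.8 N × (1 lbf / 4.448 N) = 209.2 lbf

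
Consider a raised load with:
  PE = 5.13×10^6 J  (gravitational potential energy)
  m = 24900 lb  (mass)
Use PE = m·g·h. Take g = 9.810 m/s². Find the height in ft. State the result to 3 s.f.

Solving PE = m·g·h for h: h = PE/(m·g).
PE = 5.13×10^6 J; m = 24900 lb = 11294 kg; g = 9.810 m/s².
h = 46.30 m
46.30 m × (1 ft / 0.3048 m) = 151.9 ft

152 ft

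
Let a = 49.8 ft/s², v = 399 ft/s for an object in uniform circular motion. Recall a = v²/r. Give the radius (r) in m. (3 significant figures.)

Solving a = v²/r for r: r = v²/a.
a = 49.8 ft/s² = 15.18 m/s²; v = 399 ft/s = 121.6 m/s.
r = 974.4 m

974 m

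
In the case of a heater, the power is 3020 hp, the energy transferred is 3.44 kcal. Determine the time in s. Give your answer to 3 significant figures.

Rearranging: t = W/P.
P = 3020 hp = 2.252×10^6 W; W = 3.44 kcal = 14393 J.
t = 0.006391 s

0.00639 s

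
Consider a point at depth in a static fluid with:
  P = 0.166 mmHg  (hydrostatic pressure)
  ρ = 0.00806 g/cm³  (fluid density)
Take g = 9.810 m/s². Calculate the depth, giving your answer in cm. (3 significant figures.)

28.0 cm

Rearranging: h = P/(ρ·g).
P = 0.166 mmHg = 22.13 Pa; ρ = 0.00806 g/cm³ = 8.060 kg/m³; g = 9.810 m/s².
h = 0.2799 m
0.2799 m × (1 cm / 0.01000 m) = 27.99 cm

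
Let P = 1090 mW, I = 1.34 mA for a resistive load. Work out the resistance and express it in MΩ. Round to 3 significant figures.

Solving P = I²R for R: R = P/I².
P = 1090 mW = 1.090 W; I = 1.34 mA = 0.001340 A.
R = 6.070×10^5 Ω
6.070×10^5 Ω × (1 MΩ / 1.000×10^6 Ω) = 0.6070 MΩ

0.607 MΩ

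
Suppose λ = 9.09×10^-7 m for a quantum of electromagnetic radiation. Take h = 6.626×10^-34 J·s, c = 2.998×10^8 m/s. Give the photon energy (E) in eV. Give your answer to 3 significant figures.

1.36 eV

Directly: E = hc/λ.
λ = 9.09×10^-7 m; h = 6.626×10^-34 J·s; c = 2.998×10^8 m/s.
E = 2.185×10^-19 J
2.185×10^-19 J × (1 eV / 1.602×10^-19 J) = 1.364 eV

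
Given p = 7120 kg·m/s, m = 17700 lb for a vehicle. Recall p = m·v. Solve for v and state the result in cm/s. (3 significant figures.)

Rearranging p = m·v for v: v = p/m.
p = 7120 kg·m/s; m = 17700 lb = 8029 kg.
v = 0.8868 m/s
0.8868 m/s × (1 cm/s / 0.01000 m/s) = 88.68 cm/s

88.7 cm/s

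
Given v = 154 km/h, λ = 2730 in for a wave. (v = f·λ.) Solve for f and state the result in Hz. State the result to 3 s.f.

Rearranging v = f·λ for f: f = v/λ.
v = 154 km/h = 42.78 m/s; λ = 2730 in = 69.34 m.
f = 0.6169 Hz

0.617 Hz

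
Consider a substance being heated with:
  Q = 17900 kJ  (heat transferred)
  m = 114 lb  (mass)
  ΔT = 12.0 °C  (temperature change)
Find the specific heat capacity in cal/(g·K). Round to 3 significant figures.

6.89 cal/(g·K)

Rearranging: c = Q/(m·ΔT).
Q = 17900 kJ = 1.790×10^7 J; m = 114 lb = 51.71 kg; ΔT = 12.0 °C = 12.00 K.
c = 28847 J/(kg·K)
28847 J/(kg·K) × (1 cal/(g·K) / 4184 J/(kg·K)) = 6.895 cal/(g·K)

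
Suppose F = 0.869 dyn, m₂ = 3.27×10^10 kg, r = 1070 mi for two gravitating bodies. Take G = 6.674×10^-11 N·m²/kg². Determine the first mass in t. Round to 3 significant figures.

Rearranging F = G·m₁·m₂/r² for m₁: m₁ = F·r²/(G·m₂).
F = 0.869 dyn = 8.690×10^-6 N; m₂ = 3.27×10^10 kg; r = 1070 mi = 1.722×10^6 m; G = 6.674×10^-11 N·m²/kg².
m₁ = 1.181×10^7 kg
1.181×10^7 kg × (1 t / 1000 kg) = 11807 t

11800 t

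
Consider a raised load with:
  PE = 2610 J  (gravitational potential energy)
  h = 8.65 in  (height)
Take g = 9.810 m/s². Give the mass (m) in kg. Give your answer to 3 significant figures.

Rearranging: m = PE/(g·h).
PE = 2610 J; h = 8.65 in = 0.2197 m; g = 9.810 m/s².
m = 1211 kg

1210 kg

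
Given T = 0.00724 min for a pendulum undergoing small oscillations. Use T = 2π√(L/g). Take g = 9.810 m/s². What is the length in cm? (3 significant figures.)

Rearranging T = 2π√(L/g) for L: L = g·(T/2π)².
T = 0.00724 min = 0.4344 s; g = 9.810 m/s².
L = 0.04689 m
0.04689 m × (1 cm / 0.01000 m) = 4.689 cm

4.69 cm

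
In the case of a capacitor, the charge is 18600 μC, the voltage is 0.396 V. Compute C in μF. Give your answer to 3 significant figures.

C is given directly by: C = Q/V.
Q = 18600 μC = 0.01860 C; V = 0.396 V.
C = 0.04697 F
0.04697 F × (1 μF / 1.000×10^-6 F) = 46970 μF

47000 μF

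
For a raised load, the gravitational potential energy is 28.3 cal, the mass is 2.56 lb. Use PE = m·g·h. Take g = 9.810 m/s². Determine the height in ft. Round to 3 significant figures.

34.1 ft

Rearranging: h = PE/(m·g).
PE = 28.3 cal = 118.4 J; m = 2.56 lb = 1.161 kg; g = 9.810 m/s².
h = 10.39 m
10.39 m × (1 ft / 0.3048 m) = 34.10 ft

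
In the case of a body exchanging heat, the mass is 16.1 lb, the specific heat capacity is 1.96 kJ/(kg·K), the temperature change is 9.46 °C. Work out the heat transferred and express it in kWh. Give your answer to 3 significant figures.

0.0376 kWh

Directly: Q = mcΔT.
m = 16.1 lb = 7.303 kg; c = 1.96 kJ/(kg·K) = 1960 J/(kg·K); ΔT = 9.46 °C = 9.460 K.
Q = 1.354×10^5 J  (the unit combination reduces to kg·m²/s² = J)
1.354×10^5 J × (1 kWh / 3.600×10^6 J) = 0.03761 kWh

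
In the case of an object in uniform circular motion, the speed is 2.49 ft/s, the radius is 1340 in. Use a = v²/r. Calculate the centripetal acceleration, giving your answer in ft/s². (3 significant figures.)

0.0555 ft/s²

Directly: a = v²/r.
v = 2.49 ft/s = 0.7590 m/s; r = 1340 in = 34.04 m.
a = 0.01692 m/s²
0.01692 m/s² × (1 ft/s² / 0.3048 m/s²) = 0.05552 ft/s²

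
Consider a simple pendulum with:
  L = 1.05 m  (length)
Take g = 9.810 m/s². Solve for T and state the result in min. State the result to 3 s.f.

T is given directly by: T = 2π√(L/g).
L = 1.05 m; g = 9.810 m/s².
T = 2.056 s
2.056 s × (1 min / 60.00 s) = 0.03426 min

0.0343 min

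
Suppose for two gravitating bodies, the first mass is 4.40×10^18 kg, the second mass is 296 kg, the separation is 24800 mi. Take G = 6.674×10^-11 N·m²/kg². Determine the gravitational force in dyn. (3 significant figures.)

F is given directly by: F = Gm₁m₂/r².
m₁ = 4.40×10^18 kg; m₂ = 296 kg; r = 24800 mi = 3.991×10^7 m; G = 6.674×10^-11 N·m²/kg².
F = 5.457×10^-5 N
5.457×10^-5 N × (1 dyn / 1.000×10^-5 N) = 5.457 dyn

5.46 dyn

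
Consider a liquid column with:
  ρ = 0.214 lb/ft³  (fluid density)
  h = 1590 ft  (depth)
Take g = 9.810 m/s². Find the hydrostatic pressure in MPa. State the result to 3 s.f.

P is given directly by: P = ρgh.
ρ = 0.214 lb/ft³ = 3.428 kg/m³; h = 1590 ft = 484.6 m; g = 9.810 m/s².
P = 16297 Pa  (the unit combination reduces to kg/(m·s²) = Pa)
16297 Pa × (1 MPa / 1.000×10^6 Pa) = 0.01630 MPa

0.0163 MPa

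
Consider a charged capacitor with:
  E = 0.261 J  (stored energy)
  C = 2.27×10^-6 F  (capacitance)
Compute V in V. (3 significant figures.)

480 V

Rearranging E = ½C·V² for V: V = √(2E/C).
E = 0.261 J; C = 2.27×10^-6 F.
V = 479.5 V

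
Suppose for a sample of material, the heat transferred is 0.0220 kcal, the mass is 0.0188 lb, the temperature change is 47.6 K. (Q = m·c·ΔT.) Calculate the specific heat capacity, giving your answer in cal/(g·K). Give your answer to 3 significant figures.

Solving Q = m·c·ΔT for c: c = Q/(m·ΔT).
Q = 0.0220 kcal = 92.05 J; m = 0.0188 lb = 0.008528 kg; ΔT = 47.6 K.
c = 226.8 J/(kg·K)
226.8 J/(kg·K) × (1 cal/(g·K) / 4184 J/(kg·K)) = 0.05420 cal/(g·K)

0.0542 cal/(g·K)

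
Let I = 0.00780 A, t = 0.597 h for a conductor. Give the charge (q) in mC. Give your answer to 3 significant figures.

q is given directly by: q = It.
I = 0.00780 A; t = 0.597 h = 2149 s.
q = 16.76 C  (the unit combination reduces to A·s = C)
16.76 C × (1 mC / 0.001000 C) = 16764 mC

16800 mC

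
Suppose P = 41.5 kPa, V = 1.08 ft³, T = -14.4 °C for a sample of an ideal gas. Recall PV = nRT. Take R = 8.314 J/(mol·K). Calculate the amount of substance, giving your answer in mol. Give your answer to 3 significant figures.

Rearranging PV = nRT for n: n = PV/(RT).
P = 41.5 kPa = 41500 Pa; V = 1.08 ft³ = 0.03058 m³; T = -14.4 °C = 258.8 K; R = 8.314 J/(mol·K).
n = 0.5900 mol

0.590 mol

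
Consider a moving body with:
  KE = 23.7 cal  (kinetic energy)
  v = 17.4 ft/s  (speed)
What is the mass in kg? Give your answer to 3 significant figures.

Rearranging: m = 2·KE/v².
KE = 23.7 cal = 99.16 J; v = 17.4 ft/s = 5.304 m/s.
m = 7.051 kg

7.05 kg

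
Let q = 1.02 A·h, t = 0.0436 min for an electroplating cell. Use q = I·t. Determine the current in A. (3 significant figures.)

1400 A

Rearranging q = I·t for I: I = q/t.
q = 1.02 A·h = 3672 C; t = 0.0436 min = 2.616 s.
I = 1404 A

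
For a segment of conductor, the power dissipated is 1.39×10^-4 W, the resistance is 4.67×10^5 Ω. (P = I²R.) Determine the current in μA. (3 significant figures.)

Solving P = I²R for I: I = √(P/R).
P = 1.39×10^-4 W; R = 4.67×10^5 Ω.
I = 1.725×10^-5 A
1.725×10^-5 A × (1 μA / 1.000×10^-6 A) = 17.25 μA

17.3 μA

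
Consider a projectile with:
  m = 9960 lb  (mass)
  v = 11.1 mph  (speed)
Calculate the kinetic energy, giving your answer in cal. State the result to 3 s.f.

Directly: KE = ½mv².
m = 9960 lb = 4518 kg; v = 11.1 mph = 4.962 m/s.
KE = 55620 J
55620 J × (1 cal / 4.184 J) = 13294 cal

13300 cal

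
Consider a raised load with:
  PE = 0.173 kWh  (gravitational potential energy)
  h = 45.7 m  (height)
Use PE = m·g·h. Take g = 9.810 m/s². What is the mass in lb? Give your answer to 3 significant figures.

3060 lb

Rearranging: m = PE/(g·h).
PE = 0.173 kWh = 6.228×10^5 J; h = 45.7 m; g = 9.810 m/s².
m = 1389 kg
1389 kg × (1 lb / 0.4536 kg) = 3063 lb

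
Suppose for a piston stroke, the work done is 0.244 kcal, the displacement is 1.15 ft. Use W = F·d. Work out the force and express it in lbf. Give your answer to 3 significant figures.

Solving W = F·d for F: F = W/d.
W = 0.244 kcal = 1021 J; d = 1.15 ft = 0.3505 m.
F = 2913 N
2913 N × (1 lbf / 4.448 N) = 654.8 lbf

655 lbf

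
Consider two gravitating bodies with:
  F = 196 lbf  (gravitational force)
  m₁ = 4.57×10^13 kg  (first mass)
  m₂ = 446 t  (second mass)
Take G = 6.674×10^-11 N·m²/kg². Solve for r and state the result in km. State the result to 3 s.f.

1.25 km

From Newton's law of gravitation: r = √(G·m₁m₂/F).
F = 196 lbf = 871.9 N; m₁ = 4.57×10^13 kg; m₂ = 446 t = 4.460×10^5 kg; G = 6.674×10^-11 N·m²/kg².
r = 1249 m
1249 m × (1 km / 1000 m) = 1.249 km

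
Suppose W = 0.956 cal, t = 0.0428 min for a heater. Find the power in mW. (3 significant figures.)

P is given directly by: P = W/t.
W = 0.956 cal = 4.000 J; t = 0.0428 min = 2.568 s.
P = 1.558 W
1.558 W × (1 mW / 0.001000 W) = 1558 mW

1560 mW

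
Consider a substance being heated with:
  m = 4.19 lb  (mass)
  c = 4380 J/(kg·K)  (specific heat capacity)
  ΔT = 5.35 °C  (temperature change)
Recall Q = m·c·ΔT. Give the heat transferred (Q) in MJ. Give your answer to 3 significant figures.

0.0445 MJ

Directly: Q = mcΔT.
m = 4.19 lb = 1.901 kg; c = 4380 J/(kg·K); ΔT = 5.35 °C = 5.350 K.
Q = 44536 J
44536 J × (1 MJ / 1.000×10^6 J) = 0.04454 MJ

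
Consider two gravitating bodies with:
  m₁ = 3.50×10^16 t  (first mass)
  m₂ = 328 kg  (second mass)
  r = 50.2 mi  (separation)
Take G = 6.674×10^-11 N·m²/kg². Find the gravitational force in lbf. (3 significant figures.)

From Newton's law of gravitation: F = Gm₁m₂/r².
m₁ = 3.50×10^16 t = 3.500×10^19 kg; m₂ = 328 kg; r = 50.2 mi = 80789 m; G = 6.674×10^-11 N·m²/kg².
F = 117.4 N
117.4 N × (1 lbf / 4.448 N) = 26.39 lbf

26.4 lbf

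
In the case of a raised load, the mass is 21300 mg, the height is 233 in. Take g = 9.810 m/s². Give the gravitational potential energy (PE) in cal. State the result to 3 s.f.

0.296 cal

Directly: PE = mgh.
m = 21300 mg = 0.02130 kg; h = 233 in = 5.918 m; g = 9.810 m/s².
PE = 1.237 J  (the unit combination reduces to kg·m²/s² = J)
1.237 J × (1 cal / 4.184 J) = 0.2956 cal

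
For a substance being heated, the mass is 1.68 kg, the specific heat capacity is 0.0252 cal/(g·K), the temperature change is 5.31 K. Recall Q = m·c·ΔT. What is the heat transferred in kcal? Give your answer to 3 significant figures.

Directly: Q = mcΔT.
m = 1.68 kg; c = 0.0252 cal/(g·K) = 105.4 J/(kg·K); ΔT = 5.31 K.
Q = 940.6 J
940.6 J × (1 kcal / 4184 J) = 0.2248 kcal

0.225 kcal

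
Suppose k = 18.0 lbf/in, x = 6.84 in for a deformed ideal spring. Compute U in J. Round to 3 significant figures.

Directly: U = ½kx².
k = 18.0 lbf/in = 3152 N/m; x = 6.84 in = 0.1737 m.
U = 47.57 J

47.6 J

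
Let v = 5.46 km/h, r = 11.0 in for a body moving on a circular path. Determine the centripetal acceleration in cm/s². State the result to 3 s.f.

Directly: a = v²/r.
v = 5.46 km/h = 1.517 m/s; r = 11.0 in = 0.2794 m.
a = 8.233 m/s²
8.233 m/s² × (1 cm/s² / 0.01000 m/s²) = 823.3 cm/s²

823 cm/s²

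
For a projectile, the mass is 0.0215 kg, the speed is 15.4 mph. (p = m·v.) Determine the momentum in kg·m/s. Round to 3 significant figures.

0.148 kg·m/s

Directly: p = mv.
m = 0.0215 kg; v = 15.4 mph = 6.884 m/s.
p = 0.1480 kg·m/s  (the unit combination reduces to kg·m/s = kg·m/s)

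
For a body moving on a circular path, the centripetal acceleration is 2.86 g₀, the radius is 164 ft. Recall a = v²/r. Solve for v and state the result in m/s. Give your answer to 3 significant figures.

Rearranging: v = √(a·r).
a = 2.86 g₀ = 28.05 m/s²; r = 164 ft = 49.99 m.
v = 37.44 m/s

37.4 m/s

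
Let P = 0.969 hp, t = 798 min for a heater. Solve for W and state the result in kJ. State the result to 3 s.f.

Solving P = W/t for W: W = P·t.
P = 0.969 hp = 722.6 W; t = 798 min = 47880 s.
W = 3.460×10^7 J
3.460×10^7 J × (1 kJ / 1000 J) = 34597 kJ

34600 kJ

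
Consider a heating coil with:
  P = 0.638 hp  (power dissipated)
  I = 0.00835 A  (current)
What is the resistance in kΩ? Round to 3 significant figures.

6820 kΩ

Solving P = I²R for R: R = P/I².
P = 0.638 hp = 475.8 W; I = 0.00835 A.
R = 6.824×10^6 Ω
6.824×10^6 Ω × (1 kΩ / 1000 Ω) = 6824 kΩ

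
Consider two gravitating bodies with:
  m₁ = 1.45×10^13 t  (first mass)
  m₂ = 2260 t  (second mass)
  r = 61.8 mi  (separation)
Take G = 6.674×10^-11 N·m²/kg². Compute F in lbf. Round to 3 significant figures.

49.7 lbf

From Newton's law of gravitation: F = Gm₁m₂/r².
m₁ = 1.45×10^13 t = 1.450×10^16 kg; m₂ = 2260 t = 2.260×10^6 kg; r = 61.8 mi = 99457 m; G = 6.674×10^-11 N·m²/kg².
F = 221.1 N
221.1 N × (1 lbf / 4.448 N) = 49.71 lbf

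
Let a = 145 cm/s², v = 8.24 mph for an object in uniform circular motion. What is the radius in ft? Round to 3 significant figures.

Rearranging: r = v²/a.
a = 145 cm/s² = 1.450 m/s²; v = 8.24 mph = 3.684 m/s.
r = 9.358 m
9.358 m × (1 ft / 0.3048 m) = 30.70 ft

30.7 ft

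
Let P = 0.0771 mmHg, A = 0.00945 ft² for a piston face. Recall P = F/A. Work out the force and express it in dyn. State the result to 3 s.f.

902 dyn

Solving P = F/A for F: F = P·A.
P = 0.0771 mmHg = 10.28 Pa; A = 0.00945 ft² = 8.779×10^-4 m².
F = 0.009024 N  (the unit combination reduces to kg·m/s² = N)
0.009024 N × (1 dyn / 1.000×10^-5 N) = 902.4 dyn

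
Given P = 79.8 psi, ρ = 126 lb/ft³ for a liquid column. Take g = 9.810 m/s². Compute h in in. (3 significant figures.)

Rearranging: h = P/(ρ·g).
P = 79.8 psi = 5.502×10^5 Pa; ρ = 126 lb/ft³ = 2018 kg/m³; g = 9.810 m/s².
h = 27.79 m
27.79 m × (1 in / 0.02540 m) = 1094 in

1090 in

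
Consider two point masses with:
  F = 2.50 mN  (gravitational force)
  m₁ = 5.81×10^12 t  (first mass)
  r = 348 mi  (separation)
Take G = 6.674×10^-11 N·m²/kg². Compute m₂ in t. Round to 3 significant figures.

From Newton's law of gravitation: m₂ = F·r²/(G·m₁).
F = 2.50 mN = 0.002500 N; m₁ = 5.81×10^12 t = 5.810×10^15 kg; r = 348 mi = 5.601×10^5 m; G = 6.674×10^-11 N·m²/kg².
m₂ = 2022 kg
2022 kg × (1 t / 1000 kg) = 2.022 t

2.02 t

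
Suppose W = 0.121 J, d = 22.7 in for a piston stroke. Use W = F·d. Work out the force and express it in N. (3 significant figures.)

0.210 N

Rearranging W = F·d for F: F = W/d.
W = 0.121 J; d = 22.7 in = 0.5766 m.
F = 0.2099 N  (the unit combination reduces to kg·m/s² = N)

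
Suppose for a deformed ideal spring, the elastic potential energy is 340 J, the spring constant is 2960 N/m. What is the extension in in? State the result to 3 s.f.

Rearranging: x = √(2U/k).
U = 340 J; k = 2960 N/m.
x = 0.4793 m
0.4793 m × (1 in / 0.02540 m) = 18.87 in

18.9 in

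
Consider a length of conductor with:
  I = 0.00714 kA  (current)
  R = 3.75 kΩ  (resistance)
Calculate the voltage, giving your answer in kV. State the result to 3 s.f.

V is given directly by: V = IR.
I = 0.00714 kA = 7.140 A; R = 3.75 kΩ = 3750 Ω.
V = 26775 V
26775 V × (1 kV / 1000 V) = 26.77 kV

26.8 kV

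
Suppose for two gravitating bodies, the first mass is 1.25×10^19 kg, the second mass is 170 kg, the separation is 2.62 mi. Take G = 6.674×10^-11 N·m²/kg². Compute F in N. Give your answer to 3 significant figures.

7980 N

F is given directly by: F = Gm₁m₂/r².
m₁ = 1.25×10^19 kg; m₂ = 170 kg; r = 2.62 mi = 4216 m; G = 6.674×10^-11 N·m²/kg².
F = 7977 N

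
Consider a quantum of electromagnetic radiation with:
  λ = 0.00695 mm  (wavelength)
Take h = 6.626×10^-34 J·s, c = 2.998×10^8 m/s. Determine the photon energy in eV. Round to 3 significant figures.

0.178 eV

E is given directly by: E = hc/λ.
λ = 0.00695 mm = 6.950×10^-6 m; h = 6.626×10^-34 J·s; c = 2.998×10^8 m/s.
E = 2.858×10^-20 J  (the unit combination reduces to kg·m²/s² = J)
2.858×10^-20 J × (1 eV / 1.602×10^-19 J) = 0.1784 eV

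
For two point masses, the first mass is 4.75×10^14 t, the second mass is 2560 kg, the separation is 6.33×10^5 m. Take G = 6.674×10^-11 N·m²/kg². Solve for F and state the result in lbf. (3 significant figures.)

0.0455 lbf

From Newton's law of gravitation: F = Gm₁m₂/r².
m₁ = 4.75×10^14 t = 4.750×10^17 kg; m₂ = 2560 kg; r = 6.33×10^5 m; G = 6.674×10^-11 N·m²/kg².
F = 0.2025 N
0.2025 N × (1 lbf / 4.448 N) = 0.04553 lbf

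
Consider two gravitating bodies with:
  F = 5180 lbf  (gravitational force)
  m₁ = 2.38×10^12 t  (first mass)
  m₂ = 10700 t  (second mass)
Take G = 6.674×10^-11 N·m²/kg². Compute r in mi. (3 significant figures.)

5.34 mi

Rearranging F = G·m₁·m₂/r² for r: r = √(G·m₁m₂/F).
F = 5180 lbf = 23042 N; m₁ = 2.38×10^12 t = 2.380×10^15 kg; m₂ = 10700 t = 1.070×10^7 kg; G = 6.674×10^-11 N·m²/kg².
r = 8588 m
8588 m × (1 mi / 1609 m) = 5.337 mi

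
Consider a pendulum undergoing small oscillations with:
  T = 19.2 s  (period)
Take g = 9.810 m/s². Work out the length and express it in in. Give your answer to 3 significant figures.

Solving T = 2π√(L/g) for L: L = g·(T/2π)².
T = 19.2 s; g = 9.810 m/s².
L = 91.60 m
91.60 m × (1 in / 0.02540 m) = 3606 in

3610 in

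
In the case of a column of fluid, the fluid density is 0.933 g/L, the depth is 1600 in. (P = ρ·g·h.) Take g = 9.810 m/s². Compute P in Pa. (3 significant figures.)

Directly: P = ρgh.
ρ = 0.933 g/L = 0.9330 kg/m³; h = 1600 in = 40.64 m; g = 9.810 m/s².
P = 372.0 Pa

372 Pa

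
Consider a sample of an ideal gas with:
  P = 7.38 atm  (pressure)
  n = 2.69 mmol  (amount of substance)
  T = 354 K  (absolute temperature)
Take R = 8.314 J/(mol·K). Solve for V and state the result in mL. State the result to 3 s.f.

Solving PV = nRT for V: V = nRT/P.
P = 7.38 atm = 7.478×10^5 Pa; n = 2.69 mmol = 0.002690 mol; T = 354 K; R = 8.314 J/(mol·K).
V = 1.059×10^-5 m³
1.059×10^-5 m³ × (1 mL / 1.000×10^-6 m³) = 10.59 mL

10.6 mL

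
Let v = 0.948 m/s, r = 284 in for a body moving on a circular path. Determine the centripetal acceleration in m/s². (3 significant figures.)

Directly: a = v²/r.
v = 0.948 m/s; r = 284 in = 7.214 m.
a = 0.1246 m/s²

0.125 m/s²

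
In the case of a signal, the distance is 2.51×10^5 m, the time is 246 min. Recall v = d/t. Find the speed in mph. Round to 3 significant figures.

38.0 mph

v is given directly by: v = d/t.
d = 2.51×10^5 m; t = 246 min = 14760 s.
v = 17.01 m/s
17.01 m/s × (1 mph / 0.4470 m/s) = 38.04 mph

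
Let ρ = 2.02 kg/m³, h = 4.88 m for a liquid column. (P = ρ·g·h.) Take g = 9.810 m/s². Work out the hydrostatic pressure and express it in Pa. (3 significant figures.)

P is given directly by: P = ρgh.
ρ = 2.02 kg/m³; h = 4.88 m; g = 9.810 m/s².
P = 96.70 Pa

96.7 Pa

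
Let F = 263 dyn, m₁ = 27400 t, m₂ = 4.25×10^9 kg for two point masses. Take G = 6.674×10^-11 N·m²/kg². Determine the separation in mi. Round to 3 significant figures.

33.8 mi

From Newton's law of gravitation: r = √(G·m₁m₂/F).
F = 263 dyn = 0.002630 N; m₁ = 27400 t = 2.740×10^7 kg; m₂ = 4.25×10^9 kg; G = 6.674×10^-11 N·m²/kg².
r = 54361 m
54361 m × (1 mi / 1609 m) = 33.78 mi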